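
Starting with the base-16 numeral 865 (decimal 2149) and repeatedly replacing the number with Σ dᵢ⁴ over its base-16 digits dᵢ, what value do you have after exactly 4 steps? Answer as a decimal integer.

50707

2149 = (8,6,5)_16 → 6017
6017 = (1,7,8,1)_16 → 6499
6499 = (1,9,6,3)_16 → 7939
7939 = (1,15,0,3)_16 → 50707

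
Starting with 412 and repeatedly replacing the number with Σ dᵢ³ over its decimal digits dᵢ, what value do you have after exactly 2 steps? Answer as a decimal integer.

412 → 4³ + 1³ + 2³ = 64 + 1 + 8 = 73
73 → 7³ + 3³ = 343 + 27 = 370

370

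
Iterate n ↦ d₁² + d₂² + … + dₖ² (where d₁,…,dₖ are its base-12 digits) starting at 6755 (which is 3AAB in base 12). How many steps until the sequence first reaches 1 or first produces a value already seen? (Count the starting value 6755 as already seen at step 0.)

6755 = (3,10,10,11)_12 → 3² + 10² + 10² + 11² = 330
330 = (2,3,6)_12 → 2² + 3² + 6² = 49
49 = (4,1)_12 → 4² + 1² = 17
17 = (1,5)_12 → 1² + 5² = 26
26 = (2,2)_12 → 2² + 2² = 8
8 = (8)_12 → 8² = 64
64 = (5,4)_12 → 5² + 4² = 41
41 = (3,5)_12 → 3² + 5² = 34
34 = (2,10)_12 → 2² + 10² = 104
104 = (8,8)_12 → 8² + 8² = 128
128 = (10,8)_12 → 10² + 8² = 164
164 = (1,1,8)_12 → 1² + 1² + 8² = 66
66 = (5,6)_12 → 5² + 6² = 61
61 = (5,1)_12 → 5² + 1² = 26  — 26 repeats.
That took 14 steps.

14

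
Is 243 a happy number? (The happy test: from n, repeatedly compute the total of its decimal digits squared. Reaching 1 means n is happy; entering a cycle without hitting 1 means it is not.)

243 → 2² + 4² + 3² = 4 + 16 + 9 = 29
29 → 2² + 9² = 4 + 81 = 85
85 → 8² + 5² = 64 + 25 = 89
89 → 8² + 9² = 64 + 81 = 145
145 → 1² + 4² + 5² = 1 + 16 + 25 = 42
42 → 4² + 2² = 16 + 4 = 20
20 → 2² + 0² = 4 + 0 = 4
4 → 4² = 16
16 → 1² + 6² = 1 + 36 = 37
37 → 3² + 7² = 9 + 49 = 58
58 → 5² + 8² = 25 + 64 = 89  — 89 already seen; the sequence cycles without reaching 1.

not happy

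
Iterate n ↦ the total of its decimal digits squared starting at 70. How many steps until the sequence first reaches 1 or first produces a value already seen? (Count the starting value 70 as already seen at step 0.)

5

70 → 7² + 0² = 49
49 → 4² + 9² = 97
97 → 9² + 7² = 130
130 → 1² + 3² + 0² = 10
10 → 1² + 0² = 1  — reached 1.
That took 5 steps.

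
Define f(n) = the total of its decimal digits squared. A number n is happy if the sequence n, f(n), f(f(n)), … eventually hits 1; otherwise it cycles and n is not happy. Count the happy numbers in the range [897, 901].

897: 897 → 194 → 98 → 145 → 42 → 20 → 4 → 16 → 37 → 58 → 89 → 145  (repeats 145)
898: 898 → 209 → 85 → 89 → 145 → 42 → 20 → 4 → 16 → 37 → 58 → 89  (repeats 89)
899: 899 → 226 → 44 → 32 → 13 → 10 → 1  (reaches 1)
900: 900 → 81 → 65 → 61 → 37 → 58 → 89 → 145 → 42 → 20 → 4 → 16 → 37  (repeats 37)
901: 901 → 82 → 68 → 100 → 1  (reaches 1)
happy: 899, 901

2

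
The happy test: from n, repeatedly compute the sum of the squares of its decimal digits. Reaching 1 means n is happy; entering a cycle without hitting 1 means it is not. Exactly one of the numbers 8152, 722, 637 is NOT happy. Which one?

8152: 8152 → 94 → 97 → 130 → 10 → 1  — reaches 1 (happy)
722: 722 → 57 → 74 → 65 → 61 → 37 → 58 → 89 → 145 → 42 → 20 → 4 → 16 → 37  — repeats 37 (not happy)
637: 637 → 94 → 97 → 130 → 10 → 1  — reaches 1 (happy)

722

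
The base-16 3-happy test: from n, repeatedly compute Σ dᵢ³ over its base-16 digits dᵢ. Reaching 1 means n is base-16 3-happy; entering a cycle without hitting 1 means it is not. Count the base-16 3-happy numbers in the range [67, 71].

67: 67 → 91 → 1456 → 1456  — not base-16 3-happy
68: 68 → 128 → 512 → 8 → 512  — not base-16 3-happy
69: 69 → 189 → 3528 → 4437 → 252 → 5103 → 6147 → 540 → 1737 → 2673 → 1344 → 189  — not base-16 3-happy
70: 70 → 280 → 514 → 16 → 1  — base-16 3-happy
71: 71 → 407 → 1073 → 92 → 1853 → 2567 → 1343 → 3527 → 4268 → 2729 → 2729  — not base-16 3-happy
base-16 3-happy: 70

1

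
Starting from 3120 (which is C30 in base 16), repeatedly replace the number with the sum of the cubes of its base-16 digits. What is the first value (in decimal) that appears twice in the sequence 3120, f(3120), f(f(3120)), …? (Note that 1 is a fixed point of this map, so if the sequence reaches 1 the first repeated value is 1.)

3120 = (12,3,0)_16 → 12³ + 3³ + 0³ = 1728 + 27 + 0 = 1755
1755 = (6,13,11)_16 → 6³ + 13³ + 11³ = 216 + 2197 + 1331 = 3744
3744 = (14,10,0)_16 → 14³ + 10³ + 0³ = 2744 + 1000 + 0 = 3744  — 3744 already appeared earlier.

3744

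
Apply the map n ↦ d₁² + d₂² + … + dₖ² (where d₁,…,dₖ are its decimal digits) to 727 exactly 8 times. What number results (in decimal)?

42

727 → 7² + 2² + 7² = 49 + 4 + 49 = 102
102 → 1² + 0² + 2² = 1 + 0 + 4 = 5
5 → 5² = 25
25 → 2² + 5² = 4 + 25 = 29
29 → 2² + 9² = 4 + 81 = 85
85 → 8² + 5² = 64 + 25 = 89
89 → 8² + 9² = 64 + 81 = 145
145 → 1² + 4² + 5² = 1 + 16 + 25 = 42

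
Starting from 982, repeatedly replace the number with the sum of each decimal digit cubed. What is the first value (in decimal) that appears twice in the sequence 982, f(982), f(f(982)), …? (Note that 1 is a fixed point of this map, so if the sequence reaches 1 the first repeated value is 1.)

133

982 → 1249
1249 → 802
802 → 520
520 → 133
133 → 55
55 → 250
250 → 133  — 133 already appeared earlier.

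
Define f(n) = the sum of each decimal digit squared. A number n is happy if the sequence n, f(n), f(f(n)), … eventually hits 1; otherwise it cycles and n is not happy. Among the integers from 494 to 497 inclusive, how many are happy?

494: 494 → 113 → 11 → 2 → 4 → 16 → 37 → 58 → 89 → 145 → 42 → 20 → 4  (repeats 4)
495: 495 → 122 → 9 → 81 → 65 → 61 → 37 → 58 → 89 → 145 → 42 → 20 → 4 → 16 → 37  (repeats 37)
496: 496 → 133 → 19 → 82 → 68 → 100 → 1  (reaches 1)
497: 497 → 146 → 53 → 34 → 25 → 29 → 85 → 89 → 145 → 42 → 20 → 4 → 16 → 37 → 58 → 89  (repeats 89)
happy: 496

1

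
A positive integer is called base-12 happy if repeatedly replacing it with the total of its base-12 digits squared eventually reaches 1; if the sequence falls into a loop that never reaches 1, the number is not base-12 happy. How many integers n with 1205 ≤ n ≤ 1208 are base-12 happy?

1205: 1205 → 105 → 145 → 2 → 4 → 16 → 17 → 26 → 8 → 64 → 41 → 34 → 104 → 128 → 164 → 66 → 61 → 26  — not base-12 happy
1206: 1206 → 116 → 145 → 2 → 4 → 16 → 17 → 26 → 8 → 64 → 41 → 34 → 104 → 128 → 164 → 66 → 61 → 26  — not base-12 happy
1207: 1207 → 129 → 181 → 11 → 121 → 101 → 89 → 74 → 40 → 25 → 5 → 25  — not base-12 happy
1208: 1208 → 144 → 1  — base-12 happy
base-12 happy: 1208

1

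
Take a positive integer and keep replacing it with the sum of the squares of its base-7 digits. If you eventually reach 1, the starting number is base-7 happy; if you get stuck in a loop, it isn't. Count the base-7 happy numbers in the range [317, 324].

1

317: 317 → 49 → 1  — base-7 happy
318: 318 → 54 → 26 → 34 → 52 → 10 → 10  — not base-7 happy
319: 319 → 61 → 27 → 45 → 45  — not base-7 happy
320: 320 → 70 → 10 → 10  — not base-7 happy
321: 321 → 81 → 33 → 41 → 61 → 27 → 45 → 45  — not base-7 happy
322: 322 → 52 → 10 → 10  — not base-7 happy
323: 323 → 53 → 17 → 13 → 37 → 29 → 17  — not base-7 happy
324: 324 → 56 → 2 → 4 → 16 → 8 → 2  — not base-7 happy
base-7 happy: 317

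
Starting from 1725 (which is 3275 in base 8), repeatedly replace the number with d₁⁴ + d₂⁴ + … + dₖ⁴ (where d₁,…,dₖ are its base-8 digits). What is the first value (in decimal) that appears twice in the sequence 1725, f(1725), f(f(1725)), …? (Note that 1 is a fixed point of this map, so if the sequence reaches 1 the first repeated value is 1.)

1725 = (3,2,7,5)_8 → 3123
3123 = (6,0,6,3)_8 → 2673
2673 = (5,1,6,1)_8 → 1923
1923 = (3,6,0,3)_8 → 1458
1458 = (2,6,6,2)_8 → 2624
2624 = (5,1,0,0)_8 → 626
626 = (1,1,6,2)_8 → 1314
1314 = (2,4,4,2)_8 → 544
544 = (1,0,4,0)_8 → 257
257 = (4,0,1)_8 → 257  — 257 already appeared earlier.

257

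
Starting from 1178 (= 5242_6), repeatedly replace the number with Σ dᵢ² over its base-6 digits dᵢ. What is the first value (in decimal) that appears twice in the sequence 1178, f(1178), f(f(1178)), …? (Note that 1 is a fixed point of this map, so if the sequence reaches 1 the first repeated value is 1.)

1

1178 = (5,2,4,2)_6 → 49
49 = (1,2,1)_6 → 6
6 = (1,0)_6 → 1  — reached the fixed point 1.
1 → 1, so 1 is the first repeated value.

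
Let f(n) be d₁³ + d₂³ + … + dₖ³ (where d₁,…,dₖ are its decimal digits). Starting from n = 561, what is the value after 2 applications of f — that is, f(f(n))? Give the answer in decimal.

99

561 → 5³ + 6³ + 1³ = 342
342 → 3³ + 4³ + 2³ = 99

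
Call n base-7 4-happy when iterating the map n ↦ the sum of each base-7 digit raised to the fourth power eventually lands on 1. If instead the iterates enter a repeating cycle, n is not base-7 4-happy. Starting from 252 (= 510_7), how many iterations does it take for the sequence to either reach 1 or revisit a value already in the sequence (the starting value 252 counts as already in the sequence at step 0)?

14

252 = (5,1,0)_7 → 5⁴ + 1⁴ + 0⁴ = 626
626 = (1,5,5,3)_7 → 1⁴ + 5⁴ + 5⁴ + 3⁴ = 1332
1332 = (3,6,1,2)_7 → 3⁴ + 6⁴ + 1⁴ + 2⁴ = 1394
1394 = (4,0,3,1)_7 → 4⁴ + 0⁴ + 3⁴ + 1⁴ = 338
338 = (6,6,2)_7 → 6⁴ + 6⁴ + 2⁴ = 2608
2608 = (1,0,4,1,4)_7 → 1⁴ + 0⁴ + 4⁴ + 1⁴ + 4⁴ = 514
514 = (1,3,3,3)_7 → 1⁴ + 3⁴ + 3⁴ + 3⁴ = 244
244 = (4,6,6)_7 → 4⁴ + 6⁴ + 6⁴ = 2848
2848 = (1,1,2,0,6)_7 → 1⁴ + 1⁴ + 2⁴ + 0⁴ + 6⁴ = 1314
1314 = (3,5,5,5)_7 → 3⁴ + 5⁴ + 5⁴ + 5⁴ = 1956
1956 = (5,4,6,3)_7 → 5⁴ + 4⁴ + 6⁴ + 3⁴ = 2258
2258 = (6,4,0,4)_7 → 6⁴ + 4⁴ + 0⁴ + 4⁴ = 1808
1808 = (5,1,6,2)_7 → 5⁴ + 1⁴ + 6⁴ + 2⁴ = 1938
1938 = (5,4,3,6)_7 → 5⁴ + 4⁴ + 3⁴ + 6⁴ = 2258  — 2258 repeats.
That took 14 steps.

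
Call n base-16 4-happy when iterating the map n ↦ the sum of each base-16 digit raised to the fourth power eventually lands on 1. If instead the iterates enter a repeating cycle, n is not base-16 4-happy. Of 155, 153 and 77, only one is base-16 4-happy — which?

155: 155 → 21202 → 29218 → 2449 → 13123 → 499 → 50707 → 22114 → 3233 → 30737 → 6499 → 7939 → 50707  — repeats 50707 (not base-16 4-happy)
153: 153 → 13122 → 434 → 14658 → 6914 → 14658  — repeats 14658 (not base-16 4-happy)
77: 77 → 28817 → 8963 → 178 → 14657 → 6899 → 60707 → 67074 → 1313 → 642 → 4128 → 17 → 2 → 16 → 1  — reaches 1 (base-16 4-happy)

77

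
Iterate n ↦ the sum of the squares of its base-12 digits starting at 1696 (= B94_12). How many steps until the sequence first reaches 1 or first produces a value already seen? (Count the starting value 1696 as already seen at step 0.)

12

1696 = (11,9,4)_12 → 218
218 = (1,6,2)_12 → 41
41 = (3,5)_12 → 34
34 = (2,10)_12 → 104
104 = (8,8)_12 → 128
128 = (10,8)_12 → 164
164 = (1,1,8)_12 → 66
66 = (5,6)_12 → 61
61 = (5,1)_12 → 26
26 = (2,2)_12 → 8
8 = (8)_12 → 64
64 = (5,4)_12 → 41  — 41 repeats.
That took 12 steps.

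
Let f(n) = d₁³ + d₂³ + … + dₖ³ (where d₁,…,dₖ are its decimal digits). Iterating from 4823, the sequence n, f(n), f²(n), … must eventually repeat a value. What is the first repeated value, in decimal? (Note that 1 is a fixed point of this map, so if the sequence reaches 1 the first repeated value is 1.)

371

4823 → 4³ + 8³ + 2³ + 3³ = 611
611 → 6³ + 1³ + 1³ = 218
218 → 2³ + 1³ + 8³ = 521
521 → 5³ + 2³ + 1³ = 134
134 → 1³ + 3³ + 4³ = 92
92 → 9³ + 2³ = 737
737 → 7³ + 3³ + 7³ = 713
713 → 7³ + 1³ + 3³ = 371
371 → 3³ + 7³ + 1³ = 371  — 371 already appeared earlier.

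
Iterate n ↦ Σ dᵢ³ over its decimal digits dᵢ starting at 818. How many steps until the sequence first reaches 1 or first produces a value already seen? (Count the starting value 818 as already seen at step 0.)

818 → 8³ + 1³ + 8³ = 1025
1025 → 1³ + 0³ + 2³ + 5³ = 134
134 → 1³ + 3³ + 4³ = 92
92 → 9³ + 2³ = 737
737 → 7³ + 3³ + 7³ = 713
713 → 7³ + 1³ + 3³ = 371
371 → 3³ + 7³ + 1³ = 371  — 371 repeats.
That took 7 steps.

7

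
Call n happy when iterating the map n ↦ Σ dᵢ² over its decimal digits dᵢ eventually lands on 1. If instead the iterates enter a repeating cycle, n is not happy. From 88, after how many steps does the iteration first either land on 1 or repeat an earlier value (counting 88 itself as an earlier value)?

88 → 128
128 → 69
69 → 117
117 → 51
51 → 26
26 → 40
40 → 16
16 → 37
37 → 58
58 → 89
89 → 145
145 → 42
42 → 20
20 → 4
4 → 16  — 16 repeats.
That took 15 steps.

15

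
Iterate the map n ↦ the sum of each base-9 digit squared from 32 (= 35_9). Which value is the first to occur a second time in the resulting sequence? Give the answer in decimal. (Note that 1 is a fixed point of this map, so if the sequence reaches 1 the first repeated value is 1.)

32 = (3,5)_9 → 3² + 5² = 9 + 25 = 34
34 = (3,7)_9 → 3² + 7² = 9 + 49 = 58
58 = (6,4)_9 → 6² + 4² = 36 + 16 = 52
52 = (5,7)_9 → 5² + 7² = 25 + 49 = 74
74 = (8,2)_9 → 8² + 2² = 64 + 4 = 68
68 = (7,5)_9 → 7² + 5² = 49 + 25 = 74  — 74 already appeared earlier.

74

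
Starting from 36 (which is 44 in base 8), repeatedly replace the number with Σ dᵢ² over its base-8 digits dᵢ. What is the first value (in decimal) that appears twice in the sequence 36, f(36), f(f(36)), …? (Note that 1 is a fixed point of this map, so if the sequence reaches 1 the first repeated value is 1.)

36 = (4,4)_8 → 4² + 4² = 32
32 = (4,0)_8 → 4² + 0² = 16
16 = (2,0)_8 → 2² + 0² = 4
4 = (4)_8 → 4² = 16  — 16 already appeared earlier.

16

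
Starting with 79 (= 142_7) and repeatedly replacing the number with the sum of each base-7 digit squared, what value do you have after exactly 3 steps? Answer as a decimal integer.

5

79 = (1,4,2)_7 → 1² + 4² + 2² = 21
21 = (3,0)_7 → 3² + 0² = 9
9 = (1,2)_7 → 1² + 2² = 5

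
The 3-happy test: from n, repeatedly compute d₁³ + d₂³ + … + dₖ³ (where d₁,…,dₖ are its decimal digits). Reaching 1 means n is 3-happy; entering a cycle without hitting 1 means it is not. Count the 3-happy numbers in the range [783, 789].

1

783: 783 → 882 → 1032 → 36 → 243 → 99 → 1458 → 702 → 351 → 153 → 153  (repeats 153)
784: 784 → 919 → 1459 → 919  (repeats 919)
785: 785 → 980 → 1241 → 74 → 407 → 407  (repeats 407)
786: 786 → 1071 → 345 → 216 → 225 → 141 → 66 → 432 → 99 → 1458 → 702 → 351 → 153 → 153  (repeats 153)
787: 787 → 1198 → 1243 → 100 → 1  (reaches 1)
788: 788 → 1367 → 587 → 980 → 1241 → 74 → 407 → 407  (repeats 407)
789: 789 → 1584 → 702 → 351 → 153 → 153  (repeats 153)
3-happy: 787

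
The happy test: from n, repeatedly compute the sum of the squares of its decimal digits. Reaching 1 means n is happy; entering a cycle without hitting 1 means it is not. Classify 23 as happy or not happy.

23 → 2² + 3² = 13
13 → 1² + 3² = 10
10 → 1² + 0² = 1  — reached 1.

happy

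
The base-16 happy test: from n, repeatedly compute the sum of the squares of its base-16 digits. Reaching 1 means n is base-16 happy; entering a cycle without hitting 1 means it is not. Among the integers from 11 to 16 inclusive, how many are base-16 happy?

2

11: 11 → 121 → 130 → 68 → 32 → 4 → 16 → 1  — base-16 happy
12: 12 → 144 → 81 → 26 → 101 → 61 → 178 → 125 → 218 → 269 → 170 → 200 → 208 → 169 → 181 → 146 → 85 → 50 → 13 → 169  — not base-16 happy
13: 13 → 169 → 181 → 146 → 85 → 50 → 13  — not base-16 happy
14: 14 → 196 → 160 → 100 → 52 → 25 → 82 → 29 → 170 → 200 → 208 → 169 → 181 → 146 → 85 → 50 → 13 → 169  — not base-16 happy
15: 15 → 225 → 197 → 169 → 181 → 146 → 85 → 50 → 13 → 169  — not base-16 happy
16: 16 → 1  — base-16 happy
base-16 happy: 11, 16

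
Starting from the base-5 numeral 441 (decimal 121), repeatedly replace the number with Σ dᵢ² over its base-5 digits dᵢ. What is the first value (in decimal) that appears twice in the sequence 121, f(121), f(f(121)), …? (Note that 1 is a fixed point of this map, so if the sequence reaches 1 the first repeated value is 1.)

121 = (4,4,1)_5 → 33
33 = (1,1,3)_5 → 11
11 = (2,1)_5 → 5
5 = (1,0)_5 → 1  — reached the fixed point 1.
1 → 1, so 1 is the first repeated value.

1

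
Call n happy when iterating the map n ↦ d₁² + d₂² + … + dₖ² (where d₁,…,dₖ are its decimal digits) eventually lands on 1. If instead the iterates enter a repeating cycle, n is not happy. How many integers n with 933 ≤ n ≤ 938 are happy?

933: 933 → 99 → 162 → 41 → 17 → 50 → 25 → 29 → 85 → 89 → 145 → 42 → 20 → 4 → 16 → 37 → 58 → 89  — not happy
934: 934 → 106 → 37 → 58 → 89 → 145 → 42 → 20 → 4 → 16 → 37  — not happy
935: 935 → 115 → 27 → 53 → 34 → 25 → 29 → 85 → 89 → 145 → 42 → 20 → 4 → 16 → 37 → 58 → 89  — not happy
936: 936 → 126 → 41 → 17 → 50 → 25 → 29 → 85 → 89 → 145 → 42 → 20 → 4 → 16 → 37 → 58 → 89  — not happy
937: 937 → 139 → 91 → 82 → 68 → 100 → 1  — happy
938: 938 → 154 → 42 → 20 → 4 → 16 → 37 → 58 → 89 → 145 → 42  — not happy
happy: 937

1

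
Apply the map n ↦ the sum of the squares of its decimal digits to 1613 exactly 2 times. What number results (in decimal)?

65

1613 → 1² + 6² + 1² + 3² = 47
47 → 4² + 7² = 65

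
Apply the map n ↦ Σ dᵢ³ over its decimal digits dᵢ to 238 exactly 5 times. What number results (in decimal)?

352

238 → 2³ + 3³ + 8³ = 8 + 27 + 512 = 547
547 → 5³ + 4³ + 7³ = 125 + 64 + 343 = 532
532 → 5³ + 3³ + 2³ = 125 + 27 + 8 = 160
160 → 1³ + 6³ + 0³ = 1 + 216 + 0 = 217
217 → 2³ + 1³ + 7³ = 8 + 1 + 343 = 352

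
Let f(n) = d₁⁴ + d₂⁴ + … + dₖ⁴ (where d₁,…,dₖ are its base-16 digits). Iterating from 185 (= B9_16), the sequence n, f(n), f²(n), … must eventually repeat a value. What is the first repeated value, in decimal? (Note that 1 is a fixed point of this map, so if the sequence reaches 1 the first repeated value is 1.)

50707

185 = (11,9)_16 → 11⁴ + 9⁴ = 14641 + 6561 = 21202
21202 = (5,2,13,2)_16 → 5⁴ + 2⁴ + 13⁴ + 2⁴ = 625 + 16 + 28561 + 16 = 29218
29218 = (7,2,2,2)_16 → 7⁴ + 2⁴ + 2⁴ + 2⁴ = 2401 + 16 + 16 + 16 = 2449
2449 = (9,9,1)_16 → 9⁴ + 9⁴ + 1⁴ = 6561 + 6561 + 1 = 13123
13123 = (3,3,4,3)_16 → 3⁴ + 3⁴ + 4⁴ + 3⁴ = 81 + 81 + 256 + 81 = 499
499 = (1,15,3)_16 → 1⁴ + 15⁴ + 3⁴ = 1 + 50625 + 81 = 50707
50707 = (12,6,1,3)_16 → 12⁴ + 6⁴ + 1⁴ + 3⁴ = 20736 + 1296 + 1 + 81 = 22114
22114 = (5,6,6,2)_16 → 5⁴ + 6⁴ + 6⁴ + 2⁴ = 625 + 1296 + 1296 + 16 = 3233
3233 = (12,10,1)_16 → 12⁴ + 10⁴ + 1⁴ = 20736 + 10000 + 1 = 30737
30737 = (7,8,1,1)_16 → 7⁴ + 8⁴ + 1⁴ + 1⁴ = 2401 + 4096 + 1 + 1 = 6499
6499 = (1,9,6,3)_16 → 1⁴ + 9⁴ + 6⁴ + 3⁴ = 1 + 6561 + 1296 + 81 = 7939
7939 = (1,15,0,3)_16 → 1⁴ + 15⁴ + 0⁴ + 3⁴ = 1 + 50625 + 0 + 81 = 50707  — 50707 already appeared earlier.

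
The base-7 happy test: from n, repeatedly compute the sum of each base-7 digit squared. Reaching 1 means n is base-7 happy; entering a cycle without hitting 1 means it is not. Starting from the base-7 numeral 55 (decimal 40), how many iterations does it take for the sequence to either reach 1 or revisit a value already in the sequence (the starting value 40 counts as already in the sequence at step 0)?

40 = (5,5)_7 → 50
50 = (1,0,1)_7 → 2
2 = (2)_7 → 4
4 = (4)_7 → 16
16 = (2,2)_7 → 8
8 = (1,1)_7 → 2  — 2 repeats.
That took 6 steps.

6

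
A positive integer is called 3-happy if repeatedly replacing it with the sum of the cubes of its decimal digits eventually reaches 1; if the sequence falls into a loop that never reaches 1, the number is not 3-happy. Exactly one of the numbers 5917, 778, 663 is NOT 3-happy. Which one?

5917: 5917 → 1198 → 1243 → 100 → 1  — reaches 1 (3-happy)
778: 778 → 1198 → 1243 → 100 → 1  — reaches 1 (3-happy)
663: 663 → 459 → 918 → 1242 → 81 → 513 → 153 → 153  — repeats 153 (not 3-happy)

663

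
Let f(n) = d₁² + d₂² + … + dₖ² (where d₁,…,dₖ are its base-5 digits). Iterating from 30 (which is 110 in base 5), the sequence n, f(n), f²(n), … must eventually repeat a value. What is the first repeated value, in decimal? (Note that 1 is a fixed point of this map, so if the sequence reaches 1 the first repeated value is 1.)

30 = (1,1,0)_5 → 2
2 = (2)_5 → 4
4 = (4)_5 → 16
16 = (3,1)_5 → 10
10 = (2,0)_5 → 4  — 4 already appeared earlier.

4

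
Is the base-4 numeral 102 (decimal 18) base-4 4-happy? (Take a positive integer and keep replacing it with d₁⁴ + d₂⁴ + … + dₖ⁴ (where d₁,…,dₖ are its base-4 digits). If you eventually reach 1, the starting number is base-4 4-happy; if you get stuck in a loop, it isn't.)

18 = (1,0,2)_4 → 1⁴ + 0⁴ + 2⁴ = 1 + 0 + 16 = 17
17 = (1,0,1)_4 → 1⁴ + 0⁴ + 1⁴ = 1 + 0 + 1 = 2
2 = (2)_4 → 2⁴ = 16
16 = (1,0,0)_4 → 1⁴ + 0⁴ + 0⁴ = 1 + 0 + 0 = 1  — reached 1.

base-4 4-happy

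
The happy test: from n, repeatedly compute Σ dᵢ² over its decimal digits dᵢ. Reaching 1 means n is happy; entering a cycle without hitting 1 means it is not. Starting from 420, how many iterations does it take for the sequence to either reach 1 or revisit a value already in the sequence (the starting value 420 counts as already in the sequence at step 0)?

9

420 → 4² + 2² + 0² = 16 + 4 + 0 = 20
20 → 2² + 0² = 4 + 0 = 4
4 → 4² = 16
16 → 1² + 6² = 1 + 36 = 37
37 → 3² + 7² = 9 + 49 = 58
58 → 5² + 8² = 25 + 64 = 89
89 → 8² + 9² = 64 + 81 = 145
145 → 1² + 4² + 5² = 1 + 16 + 25 = 42
42 → 4² + 2² = 16 + 4 = 20  — 20 repeats.
That took 9 steps.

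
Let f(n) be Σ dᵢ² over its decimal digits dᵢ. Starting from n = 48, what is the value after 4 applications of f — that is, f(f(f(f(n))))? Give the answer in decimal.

29

48 → 4² + 8² = 80
80 → 8² + 0² = 64
64 → 6² + 4² = 52
52 → 5² + 2² = 29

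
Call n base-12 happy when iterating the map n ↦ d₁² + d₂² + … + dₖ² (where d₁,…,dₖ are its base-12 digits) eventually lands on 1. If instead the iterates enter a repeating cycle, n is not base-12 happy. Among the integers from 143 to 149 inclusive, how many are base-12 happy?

1

143: 143 → 242 → 69 → 106 → 164 → 66 → 61 → 26 → 8 → 64 → 41 → 34 → 104 → 128 → 164  — not base-12 happy
144: 144 → 1  — base-12 happy
145: 145 → 2 → 4 → 16 → 17 → 26 → 8 → 64 → 41 → 34 → 104 → 128 → 164 → 66 → 61 → 26  — not base-12 happy
146: 146 → 5 → 25 → 5  — not base-12 happy
147: 147 → 10 → 100 → 80 → 100  — not base-12 happy
148: 148 → 17 → 26 → 8 → 64 → 41 → 34 → 104 → 128 → 164 → 66 → 61 → 26  — not base-12 happy
149: 149 → 26 → 8 → 64 → 41 → 34 → 104 → 128 → 164 → 66 → 61 → 26  — not base-12 happy
base-12 happy: 144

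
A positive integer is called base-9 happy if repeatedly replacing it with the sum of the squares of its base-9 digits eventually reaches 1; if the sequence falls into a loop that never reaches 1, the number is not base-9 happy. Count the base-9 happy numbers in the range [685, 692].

685: 685 → 81 → 1  — base-9 happy
686: 686 → 84 → 10 → 2 → 4 → 16 → 50 → 50  — not base-9 happy
687: 687 → 89 → 65 → 53 → 89  — not base-9 happy
688: 688 → 96 → 38 → 20 → 8 → 64 → 50 → 50  — not base-9 happy
689: 689 → 105 → 41 → 41  — not base-9 happy
690: 690 → 116 → 74 → 68 → 74  — not base-9 happy
691: 691 → 129 → 35 → 73 → 65 → 53 → 89 → 65  — not base-9 happy
692: 692 → 144 → 50 → 50  — not base-9 happy
base-9 happy: 685

1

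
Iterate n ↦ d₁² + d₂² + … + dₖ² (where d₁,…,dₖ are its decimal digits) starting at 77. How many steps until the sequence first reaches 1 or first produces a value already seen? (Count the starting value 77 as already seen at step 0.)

77 → 7² + 7² = 49 + 49 = 98
98 → 9² + 8² = 81 + 64 = 145
145 → 1² + 4² + 5² = 1 + 16 + 25 = 42
42 → 4² + 2² = 16 + 4 = 20
20 → 2² + 0² = 4 + 0 = 4
4 → 4² = 16
16 → 1² + 6² = 1 + 36 = 37
37 → 3² + 7² = 9 + 49 = 58
58 → 5² + 8² = 25 + 64 = 89
89 → 8² + 9² = 64 + 81 = 145  — 145 repeats.
That took 10 steps.

10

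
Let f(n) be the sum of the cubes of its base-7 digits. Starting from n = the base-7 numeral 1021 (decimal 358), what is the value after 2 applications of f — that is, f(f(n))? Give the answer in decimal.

28

358 = (1,0,2,1)_7 → 1³ + 0³ + 2³ + 1³ = 1 + 0 + 8 + 1 = 10
10 = (1,3)_7 → 1³ + 3³ = 1 + 27 = 28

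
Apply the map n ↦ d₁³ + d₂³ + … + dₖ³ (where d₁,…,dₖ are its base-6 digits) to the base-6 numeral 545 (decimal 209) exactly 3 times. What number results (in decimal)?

36

209 = (5,4,5)_6 → 314
314 = (1,2,4,2)_6 → 81
81 = (2,1,3)_6 → 36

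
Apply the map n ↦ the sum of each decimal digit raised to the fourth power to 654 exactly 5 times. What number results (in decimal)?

11954

654 → 6⁴ + 5⁴ + 4⁴ = 2177
2177 → 2⁴ + 1⁴ + 7⁴ + 7⁴ = 4819
4819 → 4⁴ + 8⁴ + 1⁴ + 9⁴ = 10914
10914 → 1⁴ + 0⁴ + 9⁴ + 1⁴ + 4⁴ = 6819
6819 → 6⁴ + 8⁴ + 1⁴ + 9⁴ = 11954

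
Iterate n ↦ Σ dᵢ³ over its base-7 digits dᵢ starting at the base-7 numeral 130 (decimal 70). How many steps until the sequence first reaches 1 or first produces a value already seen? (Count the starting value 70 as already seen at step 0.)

70 = (1,3,0)_7 → 1³ + 3³ + 0³ = 28
28 = (4,0)_7 → 4³ + 0³ = 64
64 = (1,2,1)_7 → 1³ + 2³ + 1³ = 10
10 = (1,3)_7 → 1³ + 3³ = 28  — 28 repeats.
That took 4 steps.

4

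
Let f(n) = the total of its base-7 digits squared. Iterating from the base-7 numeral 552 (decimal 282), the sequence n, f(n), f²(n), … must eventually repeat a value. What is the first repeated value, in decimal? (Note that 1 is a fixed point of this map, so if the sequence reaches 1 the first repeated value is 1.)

10

282 = (5,5,2)_7 → 5² + 5² + 2² = 25 + 25 + 4 = 54
54 = (1,0,5)_7 → 1² + 0² + 5² = 1 + 0 + 25 = 26
26 = (3,5)_7 → 3² + 5² = 9 + 25 = 34
34 = (4,6)_7 → 4² + 6² = 16 + 36 = 52
52 = (1,0,3)_7 → 1² + 0² + 3² = 1 + 0 + 9 = 10
10 = (1,3)_7 → 1² + 3² = 1 + 9 = 10  — 10 already appeared earlier.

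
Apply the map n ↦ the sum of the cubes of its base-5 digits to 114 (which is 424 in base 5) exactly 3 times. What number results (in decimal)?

8

114 = (4,2,4)_5 → 4³ + 2³ + 4³ = 136
136 = (1,0,2,1)_5 → 1³ + 0³ + 2³ + 1³ = 10
10 = (2,0)_5 → 2³ + 0³ = 8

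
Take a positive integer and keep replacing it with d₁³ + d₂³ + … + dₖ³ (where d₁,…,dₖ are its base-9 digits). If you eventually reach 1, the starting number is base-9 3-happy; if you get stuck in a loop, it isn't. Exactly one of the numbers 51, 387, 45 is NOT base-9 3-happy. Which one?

387

51: 51 → 341 → 577 → 345 → 99 → 9 → 1  — reaches 1 (base-9 3-happy)
387: 387 → 407 → 133 → 469 → 469  — repeats 469 (not base-9 3-happy)
45: 45 → 125 → 577 → 345 → 99 → 9 → 1  — reaches 1 (base-9 3-happy)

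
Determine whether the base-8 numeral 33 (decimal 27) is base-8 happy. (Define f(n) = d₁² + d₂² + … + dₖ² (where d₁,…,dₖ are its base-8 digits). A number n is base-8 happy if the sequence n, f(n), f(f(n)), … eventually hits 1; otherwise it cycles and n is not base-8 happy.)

27 = (3,3)_8 → 3² + 3² = 9 + 9 = 18
18 = (2,2)_8 → 2² + 2² = 4 + 4 = 8
8 = (1,0)_8 → 1² + 0² = 1 + 0 = 1  — reached 1.

base-8 happy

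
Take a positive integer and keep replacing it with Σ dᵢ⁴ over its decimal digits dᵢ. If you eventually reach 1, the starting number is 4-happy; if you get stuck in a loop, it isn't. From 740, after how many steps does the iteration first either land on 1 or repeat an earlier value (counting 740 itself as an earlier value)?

9

740 → 7⁴ + 4⁴ + 0⁴ = 2657
2657 → 2⁴ + 6⁴ + 5⁴ + 7⁴ = 4338
4338 → 4⁴ + 3⁴ + 3⁴ + 8⁴ = 4514
4514 → 4⁴ + 5⁴ + 1⁴ + 4⁴ = 1138
1138 → 1⁴ + 1⁴ + 3⁴ + 8⁴ = 4179
4179 → 4⁴ + 1⁴ + 7⁴ + 9⁴ = 9219
9219 → 9⁴ + 2⁴ + 1⁴ + 9⁴ = 13139
13139 → 1⁴ + 3⁴ + 1⁴ + 3⁴ + 9⁴ = 6725
6725 → 6⁴ + 7⁴ + 2⁴ + 5⁴ = 4338  — 4338 repeats.
That took 9 steps.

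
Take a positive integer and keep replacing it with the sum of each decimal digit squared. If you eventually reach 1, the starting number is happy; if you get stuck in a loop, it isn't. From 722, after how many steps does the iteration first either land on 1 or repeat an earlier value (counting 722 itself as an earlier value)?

13

722 → 7² + 2² + 2² = 57
57 → 5² + 7² = 74
74 → 7² + 4² = 65
65 → 6² + 5² = 61
61 → 6² + 1² = 37
37 → 3² + 7² = 58
58 → 5² + 8² = 89
89 → 8² + 9² = 145
145 → 1² + 4² + 5² = 42
42 → 4² + 2² = 20
20 → 2² + 0² = 4
4 → 4² = 16
16 → 1² + 6² = 37  — 37 repeats.
That took 13 steps.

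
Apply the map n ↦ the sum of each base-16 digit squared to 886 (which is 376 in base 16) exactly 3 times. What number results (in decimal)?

886 = (3,7,6)_16 → 3² + 7² + 6² = 9 + 49 + 36 = 94
94 = (5,14)_16 → 5² + 14² = 25 + 196 = 221
221 = (13,13)_16 → 13² + 13² = 169 + 169 = 338

338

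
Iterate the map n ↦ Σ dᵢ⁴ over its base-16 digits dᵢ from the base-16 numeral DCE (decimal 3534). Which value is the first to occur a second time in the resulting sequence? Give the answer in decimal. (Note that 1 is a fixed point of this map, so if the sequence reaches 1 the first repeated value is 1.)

3534 = (13,12,14)_16 → 13⁴ + 12⁴ + 14⁴ = 28561 + 20736 + 38416 = 87713
87713 = (1,5,6,10,1)_16 → 1⁴ + 5⁴ + 6⁴ + 10⁴ + 1⁴ = 1 + 625 + 1296 + 10000 + 1 = 11923
11923 = (2,14,9,3)_16 → 2⁴ + 14⁴ + 9⁴ + 3⁴ = 16 + 38416 + 6561 + 81 = 45074
45074 = (11,0,1,2)_16 → 11⁴ + 0⁴ + 1⁴ + 2⁴ = 14641 + 0 + 1 + 16 = 14658
14658 = (3,9,4,2)_16 → 3⁴ + 9⁴ + 4⁴ + 2⁴ = 81 + 6561 + 256 + 16 = 6914
6914 = (1,11,0,2)_16 → 1⁴ + 11⁴ + 0⁴ + 2⁴ = 1 + 14641 + 0 + 16 = 14658  — 14658 already appeared earlier.

14658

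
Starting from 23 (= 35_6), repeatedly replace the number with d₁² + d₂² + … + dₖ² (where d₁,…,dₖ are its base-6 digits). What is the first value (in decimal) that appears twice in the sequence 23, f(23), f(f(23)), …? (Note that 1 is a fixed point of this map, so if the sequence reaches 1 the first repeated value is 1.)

23 = (3,5)_6 → 3² + 5² = 9 + 25 = 34
34 = (5,4)_6 → 5² + 4² = 25 + 16 = 41
41 = (1,0,5)_6 → 1² + 0² + 5² = 1 + 0 + 25 = 26
26 = (4,2)_6 → 4² + 2² = 16 + 4 = 20
20 = (3,2)_6 → 3² + 2² = 9 + 4 = 13
13 = (2,1)_6 → 2² + 1² = 4 + 1 = 5
5 = (5)_6 → 5² = 25
25 = (4,1)_6 → 4² + 1² = 16 + 1 = 17
17 = (2,5)_6 → 2² + 5² = 4 + 25 = 29
29 = (4,5)_6 → 4² + 5² = 16 + 25 = 41  — 41 already appeared earlier.

41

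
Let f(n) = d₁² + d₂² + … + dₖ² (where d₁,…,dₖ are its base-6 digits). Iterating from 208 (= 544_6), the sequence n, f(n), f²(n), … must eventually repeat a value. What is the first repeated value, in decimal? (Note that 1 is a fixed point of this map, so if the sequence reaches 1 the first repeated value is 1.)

17

208 = (5,4,4)_6 → 5² + 4² + 4² = 25 + 16 + 16 = 57
57 = (1,3,3)_6 → 1² + 3² + 3² = 1 + 9 + 9 = 19
19 = (3,1)_6 → 3² + 1² = 9 + 1 = 10
10 = (1,4)_6 → 1² + 4² = 1 + 16 = 17
17 = (2,5)_6 → 2² + 5² = 4 + 25 = 29
29 = (4,5)_6 → 4² + 5² = 16 + 25 = 41
41 = (1,0,5)_6 → 1² + 0² + 5² = 1 + 0 + 25 = 26
26 = (4,2)_6 → 4² + 2² = 16 + 4 = 20
20 = (3,2)_6 → 3² + 2² = 9 + 4 = 13
13 = (2,1)_6 → 2² + 1² = 4 + 1 = 5
5 = (5)_6 → 5² = 25
25 = (4,1)_6 → 4² + 1² = 16 + 1 = 17  — 17 already appeared earlier.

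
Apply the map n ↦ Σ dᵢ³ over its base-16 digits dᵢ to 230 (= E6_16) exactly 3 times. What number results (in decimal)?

2240

230 = (14,6)_16 → 14³ + 6³ = 2744 + 216 = 2960
2960 = (11,9,0)_16 → 11³ + 9³ + 0³ = 1331 + 729 + 0 = 2060
2060 = (8,0,12)_16 → 8³ + 0³ + 12³ = 512 + 0 + 1728 = 2240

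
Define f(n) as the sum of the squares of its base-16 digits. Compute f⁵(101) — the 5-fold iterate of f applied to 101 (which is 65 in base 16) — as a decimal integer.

101 = (6,5)_16 → 6² + 5² = 61
61 = (3,13)_16 → 3² + 13² = 178
178 = (11,2)_16 → 11² + 2² = 125
125 = (7,13)_16 → 7² + 13² = 218
218 = (13,10)_16 → 13² + 10² = 269

269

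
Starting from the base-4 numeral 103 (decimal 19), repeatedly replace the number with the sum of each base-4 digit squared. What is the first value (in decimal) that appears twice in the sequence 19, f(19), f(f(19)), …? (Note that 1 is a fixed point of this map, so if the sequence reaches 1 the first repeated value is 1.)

19 = (1,0,3)_4 → 1² + 0² + 3² = 10
10 = (2,2)_4 → 2² + 2² = 8
8 = (2,0)_4 → 2² + 0² = 4
4 = (1,0)_4 → 1² + 0² = 1  — reached the fixed point 1.
1 → 1, so 1 is the first repeated value.

1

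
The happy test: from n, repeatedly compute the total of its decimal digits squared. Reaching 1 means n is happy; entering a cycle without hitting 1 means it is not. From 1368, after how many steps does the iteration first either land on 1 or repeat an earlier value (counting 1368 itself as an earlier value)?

11

1368 → 1² + 3² + 6² + 8² = 110
110 → 1² + 1² + 0² = 2
2 → 2² = 4
4 → 4² = 16
16 → 1² + 6² = 37
37 → 3² + 7² = 58
58 → 5² + 8² = 89
89 → 8² + 9² = 145
145 → 1² + 4² + 5² = 42
42 → 4² + 2² = 20
20 → 2² + 0² = 4  — 4 repeats.
That took 11 steps.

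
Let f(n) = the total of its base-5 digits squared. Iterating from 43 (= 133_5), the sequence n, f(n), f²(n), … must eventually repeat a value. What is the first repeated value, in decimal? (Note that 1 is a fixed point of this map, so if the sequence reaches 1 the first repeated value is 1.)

43 = (1,3,3)_5 → 1² + 3² + 3² = 1 + 9 + 9 = 19
19 = (3,4)_5 → 3² + 4² = 9 + 16 = 25
25 = (1,0,0)_5 → 1² + 0² + 0² = 1 + 0 + 0 = 1  — reached the fixed point 1.
1 → 1, so 1 is the first repeated value.

1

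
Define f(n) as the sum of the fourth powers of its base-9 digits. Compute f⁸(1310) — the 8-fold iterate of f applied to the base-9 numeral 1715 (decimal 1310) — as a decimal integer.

114

1310 = (1,7,1,5)_9 → 1⁴ + 7⁴ + 1⁴ + 5⁴ = 1 + 2401 + 1 + 625 = 3028
3028 = (4,1,3,4)_9 → 4⁴ + 1⁴ + 3⁴ + 4⁴ = 256 + 1 + 81 + 256 = 594
594 = (7,3,0)_9 → 7⁴ + 3⁴ + 0⁴ = 2401 + 81 + 0 = 2482
2482 = (3,3,5,7)_9 → 3⁴ + 3⁴ + 5⁴ + 7⁴ = 81 + 81 + 625 + 2401 = 3188
3188 = (4,3,3,2)_9 → 4⁴ + 3⁴ + 3⁴ + 2⁴ = 256 + 81 + 81 + 16 = 434
434 = (5,3,2)_9 → 5⁴ + 3⁴ + 2⁴ = 625 + 81 + 16 = 722
722 = (8,8,2)_9 → 8⁴ + 8⁴ + 2⁴ = 4096 + 4096 + 16 = 8208
8208 = (1,2,2,3,0)_9 → 1⁴ + 2⁴ + 2⁴ + 3⁴ + 0⁴ = 1 + 16 + 16 + 81 + 0 = 114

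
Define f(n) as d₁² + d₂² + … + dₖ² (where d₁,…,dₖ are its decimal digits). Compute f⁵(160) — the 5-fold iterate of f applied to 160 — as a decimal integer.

42

160 → 1² + 6² + 0² = 1 + 36 + 0 = 37
37 → 3² + 7² = 9 + 49 = 58
58 → 5² + 8² = 25 + 64 = 89
89 → 8² + 9² = 64 + 81 = 145
145 → 1² + 4² + 5² = 1 + 16 + 25 = 42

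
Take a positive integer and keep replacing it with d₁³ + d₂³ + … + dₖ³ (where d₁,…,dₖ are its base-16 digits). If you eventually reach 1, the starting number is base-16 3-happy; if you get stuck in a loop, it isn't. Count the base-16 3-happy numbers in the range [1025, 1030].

1025: 1025 → 65 → 65  (repeats 65)
1026: 1026 → 72 → 576 → 72  (repeats 72)
1027: 1027 → 91 → 1456 → 1456  (repeats 1456)
1028: 1028 → 128 → 512 → 8 → 512  (repeats 512)
1029: 1029 → 189 → 3528 → 4437 → 252 → 5103 → 6147 → 540 → 1737 → 2673 → 1344 → 189  (repeats 189)
1030: 1030 → 280 → 514 → 16 → 1  (reaches 1)
base-16 3-happy: 1030

1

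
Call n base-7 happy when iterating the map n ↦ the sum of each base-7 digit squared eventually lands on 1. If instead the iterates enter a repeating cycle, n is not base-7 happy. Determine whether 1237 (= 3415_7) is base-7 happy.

not base-7 happy

1237 = (3,4,1,5)_7 → 3² + 4² + 1² + 5² = 51
51 = (1,0,2)_7 → 1² + 0² + 2² = 5
5 = (5)_7 → 5² = 25
25 = (3,4)_7 → 3² + 4² = 25  — 25 already seen; the sequence cycles without reaching 1.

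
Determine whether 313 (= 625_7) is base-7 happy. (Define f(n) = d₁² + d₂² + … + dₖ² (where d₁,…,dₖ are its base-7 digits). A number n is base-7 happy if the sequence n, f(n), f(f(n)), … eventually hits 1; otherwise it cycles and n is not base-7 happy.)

not base-7 happy

313 = (6,2,5)_7 → 6² + 2² + 5² = 36 + 4 + 25 = 65
65 = (1,2,2)_7 → 1² + 2² + 2² = 1 + 4 + 4 = 9
9 = (1,2)_7 → 1² + 2² = 1 + 4 = 5
5 = (5)_7 → 5² = 25
25 = (3,4)_7 → 3² + 4² = 9 + 16 = 25  — 25 already seen; the sequence cycles without reaching 1.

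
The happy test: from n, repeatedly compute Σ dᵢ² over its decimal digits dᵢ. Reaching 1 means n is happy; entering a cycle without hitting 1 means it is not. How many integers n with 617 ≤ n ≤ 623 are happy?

3

617: 617 → 86 → 100 → 1  (reaches 1)
618: 618 → 101 → 2 → 4 → 16 → 37 → 58 → 89 → 145 → 42 → 20 → 4  (repeats 4)
619: 619 → 118 → 66 → 72 → 53 → 34 → 25 → 29 → 85 → 89 → 145 → 42 → 20 → 4 → 16 → 37 → 58 → 89  (repeats 89)
620: 620 → 40 → 16 → 37 → 58 → 89 → 145 → 42 → 20 → 4 → 16  (repeats 16)
621: 621 → 41 → 17 → 50 → 25 → 29 → 85 → 89 → 145 → 42 → 20 → 4 → 16 → 37 → 58 → 89  (repeats 89)
622: 622 → 44 → 32 → 13 → 10 → 1  (reaches 1)
623: 623 → 49 → 97 → 130 → 10 → 1  (reaches 1)
happy: 617, 622, 623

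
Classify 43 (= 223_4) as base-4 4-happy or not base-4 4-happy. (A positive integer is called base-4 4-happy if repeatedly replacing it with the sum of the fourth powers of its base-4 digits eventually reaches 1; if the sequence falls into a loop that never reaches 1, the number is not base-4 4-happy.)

43 = (2,2,3)_4 → 2⁴ + 2⁴ + 3⁴ = 16 + 16 + 81 = 113
113 = (1,3,0,1)_4 → 1⁴ + 3⁴ + 0⁴ + 1⁴ = 1 + 81 + 0 + 1 = 83
83 = (1,1,0,3)_4 → 1⁴ + 1⁴ + 0⁴ + 3⁴ = 1 + 1 + 0 + 81 = 83  — 83 already seen; the sequence cycles without reaching 1.

not base-4 4-happy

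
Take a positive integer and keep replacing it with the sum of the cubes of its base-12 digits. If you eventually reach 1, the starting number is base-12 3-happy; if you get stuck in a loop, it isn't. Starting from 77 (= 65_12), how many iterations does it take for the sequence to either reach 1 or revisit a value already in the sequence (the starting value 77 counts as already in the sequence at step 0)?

77 = (6,5)_12 → 6³ + 5³ = 216 + 125 = 341
341 = (2,4,5)_12 → 2³ + 4³ + 5³ = 8 + 64 + 125 = 197
197 = (1,4,5)_12 → 1³ + 4³ + 5³ = 1 + 64 + 125 = 190
190 = (1,3,10)_12 → 1³ + 3³ + 10³ = 1 + 27 + 1000 = 1028
1028 = (7,1,8)_12 → 7³ + 1³ + 8³ = 343 + 1 + 512 = 856
856 = (5,11,4)_12 → 5³ + 11³ + 4³ = 125 + 1331 + 64 = 1520
1520 = (10,6,8)_12 → 10³ + 6³ + 8³ = 1000 + 216 + 512 = 1728
1728 = (1,0,0,0)_12 → 1³ + 0³ + 0³ + 0³ = 1 + 0 + 0 + 0 = 1  — reached 1.
That took 8 steps.

8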